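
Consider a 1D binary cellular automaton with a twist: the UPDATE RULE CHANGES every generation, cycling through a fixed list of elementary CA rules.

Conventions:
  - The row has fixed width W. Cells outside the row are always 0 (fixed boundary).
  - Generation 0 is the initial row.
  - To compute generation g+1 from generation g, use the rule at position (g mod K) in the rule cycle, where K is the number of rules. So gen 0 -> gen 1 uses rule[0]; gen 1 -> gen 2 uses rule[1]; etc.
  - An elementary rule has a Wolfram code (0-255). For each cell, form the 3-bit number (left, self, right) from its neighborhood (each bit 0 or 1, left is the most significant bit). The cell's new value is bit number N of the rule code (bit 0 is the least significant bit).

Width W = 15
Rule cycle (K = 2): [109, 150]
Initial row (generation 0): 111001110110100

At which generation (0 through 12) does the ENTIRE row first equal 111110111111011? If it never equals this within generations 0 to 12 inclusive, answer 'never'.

Answer: 7

Derivation:
Gen 0: 111001110110100
Gen 1 (rule 109): 101001011111101
Gen 2 (rule 150): 101111001111001
Gen 3 (rule 109): 111001001001001
Gen 4 (rule 150): 010111111111111
Gen 5 (rule 109): 011100000000001
Gen 6 (rule 150): 101010000000011
Gen 7 (rule 109): 111110111111011
Gen 8 (rule 150): 011100011110000
Gen 9 (rule 109): 010101010010111
Gen 10 (rule 150): 110101011110010
Gen 11 (rule 109): 111111110010010
Gen 12 (rule 150): 011111101111111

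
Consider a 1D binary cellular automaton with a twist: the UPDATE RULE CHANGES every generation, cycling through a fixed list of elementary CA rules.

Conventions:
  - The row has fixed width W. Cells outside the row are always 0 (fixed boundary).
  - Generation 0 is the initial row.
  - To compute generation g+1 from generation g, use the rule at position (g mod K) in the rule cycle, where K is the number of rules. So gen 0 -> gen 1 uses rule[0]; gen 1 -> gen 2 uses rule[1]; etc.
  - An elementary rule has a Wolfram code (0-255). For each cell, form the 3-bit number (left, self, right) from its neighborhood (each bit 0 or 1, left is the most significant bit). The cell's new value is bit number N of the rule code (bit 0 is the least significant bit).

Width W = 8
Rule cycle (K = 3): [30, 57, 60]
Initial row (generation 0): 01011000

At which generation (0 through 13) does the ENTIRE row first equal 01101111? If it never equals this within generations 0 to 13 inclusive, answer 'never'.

Answer: never

Derivation:
Gen 0: 01011000
Gen 1 (rule 30): 11010100
Gen 2 (rule 57): 10101011
Gen 3 (rule 60): 11111110
Gen 4 (rule 30): 10000001
Gen 5 (rule 57): 01111100
Gen 6 (rule 60): 01000010
Gen 7 (rule 30): 11100111
Gen 8 (rule 57): 10010100
Gen 9 (rule 60): 11011110
Gen 10 (rule 30): 10010001
Gen 11 (rule 57): 01001100
Gen 12 (rule 60): 01101010
Gen 13 (rule 30): 11001011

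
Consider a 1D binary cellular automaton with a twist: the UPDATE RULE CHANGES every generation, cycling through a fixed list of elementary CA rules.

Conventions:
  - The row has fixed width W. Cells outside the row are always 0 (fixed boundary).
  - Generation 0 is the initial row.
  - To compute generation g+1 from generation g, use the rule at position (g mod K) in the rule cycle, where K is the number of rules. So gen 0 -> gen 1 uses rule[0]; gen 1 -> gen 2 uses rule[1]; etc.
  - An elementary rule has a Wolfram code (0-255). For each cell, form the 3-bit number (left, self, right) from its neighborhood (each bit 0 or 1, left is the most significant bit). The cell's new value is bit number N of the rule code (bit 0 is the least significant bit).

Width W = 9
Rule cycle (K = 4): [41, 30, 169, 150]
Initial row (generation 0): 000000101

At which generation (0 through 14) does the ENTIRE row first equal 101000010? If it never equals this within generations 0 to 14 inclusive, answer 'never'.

Answer: never

Derivation:
Gen 0: 000000101
Gen 1 (rule 41): 111110010
Gen 2 (rule 30): 100001111
Gen 3 (rule 169): 001101110
Gen 4 (rule 150): 010000101
Gen 5 (rule 41): 000110010
Gen 6 (rule 30): 001101111
Gen 7 (rule 169): 101011110
Gen 8 (rule 150): 101001101
Gen 9 (rule 41): 010001010
Gen 10 (rule 30): 111011011
Gen 11 (rule 169): 110110110
Gen 12 (rule 150): 000000001
Gen 13 (rule 41): 111111100
Gen 14 (rule 30): 100000010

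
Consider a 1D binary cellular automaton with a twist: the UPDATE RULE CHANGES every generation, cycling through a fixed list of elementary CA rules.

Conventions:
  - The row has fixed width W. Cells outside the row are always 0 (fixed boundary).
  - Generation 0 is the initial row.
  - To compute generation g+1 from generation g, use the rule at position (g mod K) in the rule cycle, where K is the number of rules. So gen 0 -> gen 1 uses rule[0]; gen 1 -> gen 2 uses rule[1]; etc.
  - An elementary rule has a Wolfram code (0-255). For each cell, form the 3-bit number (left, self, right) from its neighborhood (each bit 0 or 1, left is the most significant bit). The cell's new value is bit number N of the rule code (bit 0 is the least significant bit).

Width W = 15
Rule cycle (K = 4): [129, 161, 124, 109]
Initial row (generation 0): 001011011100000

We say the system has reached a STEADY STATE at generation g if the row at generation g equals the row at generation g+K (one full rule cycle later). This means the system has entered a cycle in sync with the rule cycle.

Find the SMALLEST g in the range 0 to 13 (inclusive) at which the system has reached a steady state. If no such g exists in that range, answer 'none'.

Gen 0: 001011011100000
Gen 1 (rule 129): 100000001001111
Gen 2 (rule 161): 001111100000110
Gen 3 (rule 124): 001000110000111
Gen 4 (rule 109): 101010110110101
Gen 5 (rule 129): 000000000000000
Gen 6 (rule 161): 111111111111111
Gen 7 (rule 124): 100000000000001
Gen 8 (rule 109): 101111111111101
Gen 9 (rule 129): 000111111111000
Gen 10 (rule 161): 110011111110011
Gen 11 (rule 124): 111010000011011
Gen 12 (rule 109): 101110111011111
Gen 13 (rule 129): 000100010001110
Gen 14 (rule 161): 110001000100100
Gen 15 (rule 124): 111001100110110
Gen 16 (rule 109): 101001100111110
Gen 17 (rule 129): 000000000011100

Answer: none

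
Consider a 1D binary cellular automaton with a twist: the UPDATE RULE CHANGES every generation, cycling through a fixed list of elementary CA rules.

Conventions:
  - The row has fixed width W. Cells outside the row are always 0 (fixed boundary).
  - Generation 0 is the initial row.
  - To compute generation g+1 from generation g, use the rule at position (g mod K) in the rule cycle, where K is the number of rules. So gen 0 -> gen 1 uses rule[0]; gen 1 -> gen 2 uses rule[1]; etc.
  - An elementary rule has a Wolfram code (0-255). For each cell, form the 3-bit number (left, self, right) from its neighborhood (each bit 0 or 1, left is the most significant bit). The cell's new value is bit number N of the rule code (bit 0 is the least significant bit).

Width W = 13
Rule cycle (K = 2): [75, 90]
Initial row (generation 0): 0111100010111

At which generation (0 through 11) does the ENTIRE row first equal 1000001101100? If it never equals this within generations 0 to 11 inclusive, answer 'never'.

Gen 0: 0111100010111
Gen 1 (rule 75): 1100101100101
Gen 2 (rule 90): 1111001111000
Gen 3 (rule 75): 1001011001011
Gen 4 (rule 90): 0110011110011
Gen 5 (rule 75): 1110110010111
Gen 6 (rule 90): 1010111100101
Gen 7 (rule 75): 0000100101000
Gen 8 (rule 90): 0001011000100
Gen 9 (rule 75): 1110011011001
Gen 10 (rule 90): 1011111011110
Gen 11 (rule 75): 0010001010010

Answer: never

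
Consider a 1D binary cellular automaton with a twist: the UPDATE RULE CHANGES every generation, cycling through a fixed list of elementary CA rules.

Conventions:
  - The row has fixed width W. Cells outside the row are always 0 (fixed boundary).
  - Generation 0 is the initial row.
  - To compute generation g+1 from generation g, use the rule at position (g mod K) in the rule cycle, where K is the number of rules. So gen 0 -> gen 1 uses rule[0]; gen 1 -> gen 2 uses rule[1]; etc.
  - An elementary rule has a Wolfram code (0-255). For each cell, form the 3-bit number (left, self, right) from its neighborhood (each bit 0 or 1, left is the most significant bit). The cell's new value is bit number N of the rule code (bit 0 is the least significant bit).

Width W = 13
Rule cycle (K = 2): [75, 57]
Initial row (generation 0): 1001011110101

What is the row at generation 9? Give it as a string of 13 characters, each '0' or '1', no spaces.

Gen 0: 1001011110101
Gen 1 (rule 75): 0010010010000
Gen 2 (rule 57): 1001001001111
Gen 3 (rule 75): 0010010011001
Gen 4 (rule 57): 1001001010100
Gen 5 (rule 75): 0010010000001
Gen 6 (rule 57): 1001001111100
Gen 7 (rule 75): 0010011000101
Gen 8 (rule 57): 1001010110010
Gen 9 (rule 75): 0010000110100

Answer: 0010000110100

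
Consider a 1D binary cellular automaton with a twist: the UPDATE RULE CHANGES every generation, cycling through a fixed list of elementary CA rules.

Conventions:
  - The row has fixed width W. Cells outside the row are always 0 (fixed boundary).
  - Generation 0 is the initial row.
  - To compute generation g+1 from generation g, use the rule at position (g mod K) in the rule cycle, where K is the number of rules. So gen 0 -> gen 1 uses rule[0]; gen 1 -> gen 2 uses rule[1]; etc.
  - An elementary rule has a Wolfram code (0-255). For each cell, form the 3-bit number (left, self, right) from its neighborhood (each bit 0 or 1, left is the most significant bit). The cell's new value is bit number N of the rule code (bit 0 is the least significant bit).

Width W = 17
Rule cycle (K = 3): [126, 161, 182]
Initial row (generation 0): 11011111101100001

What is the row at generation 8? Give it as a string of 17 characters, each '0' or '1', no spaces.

Answer: 01001111110011100

Derivation:
Gen 0: 11011111101100001
Gen 1 (rule 126): 11110000111110011
Gen 2 (rule 161): 01100110011100000
Gen 3 (rule 182): 10011001101010000
Gen 4 (rule 126): 11111111111111000
Gen 5 (rule 161): 01111111111110011
Gen 6 (rule 182): 10111111111101100
Gen 7 (rule 126): 11100000000111110
Gen 8 (rule 161): 01001111110011100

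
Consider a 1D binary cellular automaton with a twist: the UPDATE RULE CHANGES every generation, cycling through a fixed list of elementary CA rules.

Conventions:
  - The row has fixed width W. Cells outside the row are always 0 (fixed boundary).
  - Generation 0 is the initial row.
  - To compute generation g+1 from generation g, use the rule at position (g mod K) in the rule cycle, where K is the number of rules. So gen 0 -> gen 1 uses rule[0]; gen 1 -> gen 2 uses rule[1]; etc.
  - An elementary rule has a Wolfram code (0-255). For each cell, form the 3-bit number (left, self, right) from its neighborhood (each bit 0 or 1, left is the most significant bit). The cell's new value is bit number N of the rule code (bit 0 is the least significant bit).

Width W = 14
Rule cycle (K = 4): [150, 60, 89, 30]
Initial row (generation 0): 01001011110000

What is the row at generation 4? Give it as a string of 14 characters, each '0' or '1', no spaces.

Answer: 11001000110100

Derivation:
Gen 0: 01001011110000
Gen 1 (rule 150): 11111001101000
Gen 2 (rule 60): 10000101011100
Gen 3 (rule 89): 01110000010111
Gen 4 (rule 30): 11001000110100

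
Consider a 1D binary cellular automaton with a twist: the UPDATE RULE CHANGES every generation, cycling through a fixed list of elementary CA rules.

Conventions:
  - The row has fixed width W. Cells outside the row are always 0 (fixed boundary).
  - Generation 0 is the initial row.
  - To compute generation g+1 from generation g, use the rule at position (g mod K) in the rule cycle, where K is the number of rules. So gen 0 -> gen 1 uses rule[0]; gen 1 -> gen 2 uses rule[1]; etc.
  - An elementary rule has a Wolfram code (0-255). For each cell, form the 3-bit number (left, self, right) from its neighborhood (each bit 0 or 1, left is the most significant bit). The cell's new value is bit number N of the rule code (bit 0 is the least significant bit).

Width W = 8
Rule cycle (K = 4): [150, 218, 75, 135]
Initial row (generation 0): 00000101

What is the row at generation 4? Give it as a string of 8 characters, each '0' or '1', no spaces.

Gen 0: 00000101
Gen 1 (rule 150): 00001101
Gen 2 (rule 218): 00011100
Gen 3 (rule 75): 11110101
Gen 4 (rule 135): 01100101

Answer: 01100101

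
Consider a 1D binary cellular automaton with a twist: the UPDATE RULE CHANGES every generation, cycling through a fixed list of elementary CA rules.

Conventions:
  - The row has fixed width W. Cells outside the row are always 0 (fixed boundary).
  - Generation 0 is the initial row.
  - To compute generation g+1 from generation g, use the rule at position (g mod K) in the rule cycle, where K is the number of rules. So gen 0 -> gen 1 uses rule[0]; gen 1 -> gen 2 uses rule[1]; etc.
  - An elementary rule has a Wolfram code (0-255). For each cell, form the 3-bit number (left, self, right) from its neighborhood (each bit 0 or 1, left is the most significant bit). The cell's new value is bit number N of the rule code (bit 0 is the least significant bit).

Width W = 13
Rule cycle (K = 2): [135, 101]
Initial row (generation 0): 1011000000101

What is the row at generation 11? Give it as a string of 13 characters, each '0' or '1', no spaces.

Gen 0: 1011000000101
Gen 1 (rule 135): 1000011111101
Gen 2 (rule 101): 1011000000111
Gen 3 (rule 135): 1000011111010
Gen 4 (rule 101): 1011000001110
Gen 5 (rule 135): 1000011110100
Gen 6 (rule 101): 1011000011101
Gen 7 (rule 135): 1000011101001
Gen 8 (rule 101): 1011000111001
Gen 9 (rule 135): 1000011010011
Gen 10 (rule 101): 1011001110001
Gen 11 (rule 135): 1000010100111

Answer: 1000010100111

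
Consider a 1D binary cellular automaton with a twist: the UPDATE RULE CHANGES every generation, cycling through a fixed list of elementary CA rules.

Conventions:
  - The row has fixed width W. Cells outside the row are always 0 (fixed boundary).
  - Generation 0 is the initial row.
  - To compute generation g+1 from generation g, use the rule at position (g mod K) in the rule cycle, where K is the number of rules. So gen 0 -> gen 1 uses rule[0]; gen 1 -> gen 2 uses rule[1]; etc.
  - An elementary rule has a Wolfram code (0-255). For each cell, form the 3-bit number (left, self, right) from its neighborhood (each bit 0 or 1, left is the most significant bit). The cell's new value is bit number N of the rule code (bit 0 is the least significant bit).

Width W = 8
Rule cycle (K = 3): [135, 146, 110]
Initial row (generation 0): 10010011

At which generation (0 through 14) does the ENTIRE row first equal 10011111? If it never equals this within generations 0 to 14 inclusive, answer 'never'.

Gen 0: 10010011
Gen 1 (rule 135): 10110100
Gen 2 (rule 146): 00000010
Gen 3 (rule 110): 00000110
Gen 4 (rule 135): 11111000
Gen 5 (rule 146): 01110100
Gen 6 (rule 110): 11011100
Gen 7 (rule 135): 00001001
Gen 8 (rule 146): 00010110
Gen 9 (rule 110): 00111110
Gen 10 (rule 135): 11011100
Gen 11 (rule 146): 00001010
Gen 12 (rule 110): 00011110
Gen 13 (rule 135): 11101100
Gen 14 (rule 146): 01000010

Answer: never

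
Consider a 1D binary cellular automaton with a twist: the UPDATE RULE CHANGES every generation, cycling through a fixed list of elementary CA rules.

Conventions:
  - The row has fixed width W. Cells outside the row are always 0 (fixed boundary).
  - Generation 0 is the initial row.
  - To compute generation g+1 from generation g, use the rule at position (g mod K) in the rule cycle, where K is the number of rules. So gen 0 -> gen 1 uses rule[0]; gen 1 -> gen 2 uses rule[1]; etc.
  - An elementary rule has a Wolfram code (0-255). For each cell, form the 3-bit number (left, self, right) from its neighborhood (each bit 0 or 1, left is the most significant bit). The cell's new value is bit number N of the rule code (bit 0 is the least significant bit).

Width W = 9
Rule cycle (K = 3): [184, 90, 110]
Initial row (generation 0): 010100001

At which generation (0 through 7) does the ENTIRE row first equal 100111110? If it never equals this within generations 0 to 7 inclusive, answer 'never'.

Gen 0: 010100001
Gen 1 (rule 184): 001010000
Gen 2 (rule 90): 010001000
Gen 3 (rule 110): 110011000
Gen 4 (rule 184): 101010100
Gen 5 (rule 90): 000000010
Gen 6 (rule 110): 000000110
Gen 7 (rule 184): 000000101

Answer: never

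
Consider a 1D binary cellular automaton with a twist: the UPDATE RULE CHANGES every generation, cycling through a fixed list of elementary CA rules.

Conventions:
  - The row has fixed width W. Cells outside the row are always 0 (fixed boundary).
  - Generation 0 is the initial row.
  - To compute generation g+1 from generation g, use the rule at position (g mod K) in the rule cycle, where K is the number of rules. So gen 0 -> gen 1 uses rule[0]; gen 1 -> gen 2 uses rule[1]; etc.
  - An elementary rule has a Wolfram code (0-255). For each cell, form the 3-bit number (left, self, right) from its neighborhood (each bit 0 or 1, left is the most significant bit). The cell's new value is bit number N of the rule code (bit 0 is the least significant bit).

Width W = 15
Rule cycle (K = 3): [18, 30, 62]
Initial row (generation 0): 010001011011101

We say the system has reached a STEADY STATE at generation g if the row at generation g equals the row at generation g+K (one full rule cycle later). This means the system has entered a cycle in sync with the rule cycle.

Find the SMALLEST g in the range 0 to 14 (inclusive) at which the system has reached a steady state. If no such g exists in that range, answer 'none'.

Gen 0: 010001011011101
Gen 1 (rule 18): 101010000000000
Gen 2 (rule 30): 101011000000000
Gen 3 (rule 62): 111110100000000
Gen 4 (rule 18): 000000010000000
Gen 5 (rule 30): 000000111000000
Gen 6 (rule 62): 000001100100000
Gen 7 (rule 18): 000010011010000
Gen 8 (rule 30): 000111110011000
Gen 9 (rule 62): 001100001110100
Gen 10 (rule 18): 010010010000010
Gen 11 (rule 30): 111111111000111
Gen 12 (rule 62): 100000000101100
Gen 13 (rule 18): 010000001000010
Gen 14 (rule 30): 111000011100111
Gen 15 (rule 62): 100100110011100
Gen 16 (rule 18): 011011001100010
Gen 17 (rule 30): 110010111010111

Answer: none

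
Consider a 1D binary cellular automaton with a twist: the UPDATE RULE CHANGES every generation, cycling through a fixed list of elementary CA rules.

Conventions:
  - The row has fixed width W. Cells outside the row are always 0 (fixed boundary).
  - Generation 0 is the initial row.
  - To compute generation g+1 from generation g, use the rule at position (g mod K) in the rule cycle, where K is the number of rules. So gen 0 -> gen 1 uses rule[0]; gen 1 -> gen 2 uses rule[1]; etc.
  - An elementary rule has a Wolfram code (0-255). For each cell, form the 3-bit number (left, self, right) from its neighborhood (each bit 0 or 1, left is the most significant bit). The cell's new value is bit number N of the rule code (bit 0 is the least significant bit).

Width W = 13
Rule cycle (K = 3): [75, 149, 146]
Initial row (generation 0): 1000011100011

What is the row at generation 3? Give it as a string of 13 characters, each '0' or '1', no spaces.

Gen 0: 1000011100011
Gen 1 (rule 75): 0011110101111
Gen 2 (rule 149): 1001100100110
Gen 3 (rule 146): 0110011011001

Answer: 0110011011001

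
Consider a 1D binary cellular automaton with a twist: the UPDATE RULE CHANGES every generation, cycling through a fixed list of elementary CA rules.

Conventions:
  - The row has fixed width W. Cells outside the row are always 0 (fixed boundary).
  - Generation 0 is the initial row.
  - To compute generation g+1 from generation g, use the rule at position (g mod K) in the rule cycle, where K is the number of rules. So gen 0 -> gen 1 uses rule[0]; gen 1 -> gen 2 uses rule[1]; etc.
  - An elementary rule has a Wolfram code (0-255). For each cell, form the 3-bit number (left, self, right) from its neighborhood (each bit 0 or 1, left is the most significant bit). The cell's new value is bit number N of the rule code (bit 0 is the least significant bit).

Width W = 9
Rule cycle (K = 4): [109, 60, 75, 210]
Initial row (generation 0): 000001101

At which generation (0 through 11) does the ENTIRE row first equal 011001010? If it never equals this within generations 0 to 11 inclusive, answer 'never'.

Answer: never

Derivation:
Gen 0: 000001101
Gen 1 (rule 109): 111101111
Gen 2 (rule 60): 100011000
Gen 3 (rule 75): 001111011
Gen 4 (rule 210): 010111001
Gen 5 (rule 109): 011101001
Gen 6 (rule 60): 010011101
Gen 7 (rule 75): 100110100
Gen 8 (rule 210): 011010010
Gen 9 (rule 109): 011110010
Gen 10 (rule 60): 010001011
Gen 11 (rule 75): 100110011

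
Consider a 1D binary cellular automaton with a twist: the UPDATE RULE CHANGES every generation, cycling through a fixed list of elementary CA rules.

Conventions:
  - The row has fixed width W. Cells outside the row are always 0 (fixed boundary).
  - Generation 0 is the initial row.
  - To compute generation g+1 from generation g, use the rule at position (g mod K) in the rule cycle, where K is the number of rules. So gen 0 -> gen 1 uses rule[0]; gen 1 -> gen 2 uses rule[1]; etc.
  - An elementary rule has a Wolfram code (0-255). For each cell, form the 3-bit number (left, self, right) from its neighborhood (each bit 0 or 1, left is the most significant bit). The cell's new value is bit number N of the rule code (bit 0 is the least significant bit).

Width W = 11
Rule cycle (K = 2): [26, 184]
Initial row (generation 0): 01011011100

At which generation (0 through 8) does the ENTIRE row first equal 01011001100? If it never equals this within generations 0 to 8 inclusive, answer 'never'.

Gen 0: 01011011100
Gen 1 (rule 26): 10010010010
Gen 2 (rule 184): 01001001001
Gen 3 (rule 26): 10110110110
Gen 4 (rule 184): 01101101101
Gen 5 (rule 26): 11001001000
Gen 6 (rule 184): 10100100100
Gen 7 (rule 26): 00011011010
Gen 8 (rule 184): 00010110101

Answer: never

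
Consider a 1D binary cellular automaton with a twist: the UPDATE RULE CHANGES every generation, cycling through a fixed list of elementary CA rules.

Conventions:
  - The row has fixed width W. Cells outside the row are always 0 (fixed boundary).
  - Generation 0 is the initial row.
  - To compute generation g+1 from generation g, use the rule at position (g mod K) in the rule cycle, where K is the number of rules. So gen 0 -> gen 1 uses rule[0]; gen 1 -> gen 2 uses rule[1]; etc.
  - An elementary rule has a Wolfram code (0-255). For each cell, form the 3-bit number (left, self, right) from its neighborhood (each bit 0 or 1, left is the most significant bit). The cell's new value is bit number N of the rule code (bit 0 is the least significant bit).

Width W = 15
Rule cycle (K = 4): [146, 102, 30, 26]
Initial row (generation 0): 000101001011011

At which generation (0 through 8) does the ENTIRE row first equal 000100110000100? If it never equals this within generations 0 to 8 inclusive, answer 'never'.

Answer: 8

Derivation:
Gen 0: 000101001011011
Gen 1 (rule 146): 001000110000000
Gen 2 (rule 102): 011001010000000
Gen 3 (rule 30): 110111011000000
Gen 4 (rule 26): 100100010100000
Gen 5 (rule 146): 011010100010000
Gen 6 (rule 102): 101111100110000
Gen 7 (rule 30): 101000011101000
Gen 8 (rule 26): 000100110000100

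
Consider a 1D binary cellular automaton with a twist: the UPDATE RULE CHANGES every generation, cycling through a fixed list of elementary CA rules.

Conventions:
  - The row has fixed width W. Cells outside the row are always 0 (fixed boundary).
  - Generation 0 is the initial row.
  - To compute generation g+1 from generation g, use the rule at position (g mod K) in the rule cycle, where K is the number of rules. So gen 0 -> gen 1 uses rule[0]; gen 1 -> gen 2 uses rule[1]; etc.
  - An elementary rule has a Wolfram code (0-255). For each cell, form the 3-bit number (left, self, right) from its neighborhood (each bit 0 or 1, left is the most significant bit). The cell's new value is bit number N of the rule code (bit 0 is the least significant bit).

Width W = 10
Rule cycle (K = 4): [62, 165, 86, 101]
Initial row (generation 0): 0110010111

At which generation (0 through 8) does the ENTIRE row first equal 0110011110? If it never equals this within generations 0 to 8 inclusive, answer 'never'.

Answer: never

Derivation:
Gen 0: 0110010111
Gen 1 (rule 62): 1101111100
Gen 2 (rule 165): 0010111001
Gen 3 (rule 86): 0110001111
Gen 4 (rule 101): 0010100001
Gen 5 (rule 62): 0111110011
Gen 6 (rule 165): 0011100000
Gen 7 (rule 86): 0100110000
Gen 8 (rule 101): 0100010111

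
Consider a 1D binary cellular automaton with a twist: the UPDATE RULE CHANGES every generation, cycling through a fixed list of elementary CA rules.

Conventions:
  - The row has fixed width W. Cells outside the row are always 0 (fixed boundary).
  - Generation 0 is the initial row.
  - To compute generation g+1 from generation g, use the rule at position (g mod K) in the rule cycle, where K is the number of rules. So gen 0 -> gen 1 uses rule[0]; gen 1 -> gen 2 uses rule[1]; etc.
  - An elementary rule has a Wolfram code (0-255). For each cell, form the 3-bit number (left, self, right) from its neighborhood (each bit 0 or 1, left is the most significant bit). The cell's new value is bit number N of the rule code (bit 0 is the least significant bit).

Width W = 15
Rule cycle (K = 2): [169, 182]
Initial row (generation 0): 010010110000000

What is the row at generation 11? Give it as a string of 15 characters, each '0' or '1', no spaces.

Gen 0: 010010110000000
Gen 1 (rule 169): 000001100111111
Gen 2 (rule 182): 000010011011110
Gen 3 (rule 169): 111000010111100
Gen 4 (rule 182): 010100111011010
Gen 5 (rule 169): 001000110110100
Gen 6 (rule 182): 011101001001110
Gen 7 (rule 169): 011010000001100
Gen 8 (rule 182): 100111000010010
Gen 9 (rule 169): 000110011000000
Gen 10 (rule 182): 001001100100000
Gen 11 (rule 169): 100001000001111

Answer: 100001000001111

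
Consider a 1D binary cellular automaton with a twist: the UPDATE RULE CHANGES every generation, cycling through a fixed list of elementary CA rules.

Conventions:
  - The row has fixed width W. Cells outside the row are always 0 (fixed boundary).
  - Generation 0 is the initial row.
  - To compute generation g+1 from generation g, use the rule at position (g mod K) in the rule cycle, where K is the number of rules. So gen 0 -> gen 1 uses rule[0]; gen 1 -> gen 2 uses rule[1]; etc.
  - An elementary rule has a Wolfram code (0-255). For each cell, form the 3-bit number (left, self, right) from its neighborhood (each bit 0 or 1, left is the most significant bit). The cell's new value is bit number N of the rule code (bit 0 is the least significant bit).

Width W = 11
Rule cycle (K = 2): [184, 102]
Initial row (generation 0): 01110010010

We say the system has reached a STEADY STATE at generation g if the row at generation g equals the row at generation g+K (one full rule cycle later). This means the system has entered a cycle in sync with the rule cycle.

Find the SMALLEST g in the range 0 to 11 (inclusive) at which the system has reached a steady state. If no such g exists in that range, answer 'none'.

Answer: none

Derivation:
Gen 0: 01110010010
Gen 1 (rule 184): 01101001001
Gen 2 (rule 102): 10111011011
Gen 3 (rule 184): 01110110110
Gen 4 (rule 102): 10011011010
Gen 5 (rule 184): 01010110101
Gen 6 (rule 102): 11111011111
Gen 7 (rule 184): 11110111110
Gen 8 (rule 102): 00011000010
Gen 9 (rule 184): 00010100001
Gen 10 (rule 102): 00111100011
Gen 11 (rule 184): 00111010010
Gen 12 (rule 102): 01001110110
Gen 13 (rule 184): 00101101101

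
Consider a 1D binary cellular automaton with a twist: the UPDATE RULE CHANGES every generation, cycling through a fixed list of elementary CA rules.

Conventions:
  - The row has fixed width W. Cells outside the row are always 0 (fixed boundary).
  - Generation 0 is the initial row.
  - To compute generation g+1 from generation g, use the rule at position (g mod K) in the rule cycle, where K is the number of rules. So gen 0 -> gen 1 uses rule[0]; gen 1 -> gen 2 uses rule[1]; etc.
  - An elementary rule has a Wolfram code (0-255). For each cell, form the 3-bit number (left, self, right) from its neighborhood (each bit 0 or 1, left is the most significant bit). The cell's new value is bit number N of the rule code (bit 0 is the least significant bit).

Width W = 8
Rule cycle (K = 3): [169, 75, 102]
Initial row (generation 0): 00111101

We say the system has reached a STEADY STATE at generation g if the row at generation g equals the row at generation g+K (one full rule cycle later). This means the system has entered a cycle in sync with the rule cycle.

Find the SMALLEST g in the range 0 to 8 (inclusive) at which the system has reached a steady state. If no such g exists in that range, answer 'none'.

Gen 0: 00111101
Gen 1 (rule 169): 10111010
Gen 2 (rule 75): 00101000
Gen 3 (rule 102): 01111000
Gen 4 (rule 169): 01110011
Gen 5 (rule 75): 11010111
Gen 6 (rule 102): 01111001
Gen 7 (rule 169): 01110000
Gen 8 (rule 75): 11010111
Gen 9 (rule 102): 01111001
Gen 10 (rule 169): 01110000
Gen 11 (rule 75): 11010111

Answer: 5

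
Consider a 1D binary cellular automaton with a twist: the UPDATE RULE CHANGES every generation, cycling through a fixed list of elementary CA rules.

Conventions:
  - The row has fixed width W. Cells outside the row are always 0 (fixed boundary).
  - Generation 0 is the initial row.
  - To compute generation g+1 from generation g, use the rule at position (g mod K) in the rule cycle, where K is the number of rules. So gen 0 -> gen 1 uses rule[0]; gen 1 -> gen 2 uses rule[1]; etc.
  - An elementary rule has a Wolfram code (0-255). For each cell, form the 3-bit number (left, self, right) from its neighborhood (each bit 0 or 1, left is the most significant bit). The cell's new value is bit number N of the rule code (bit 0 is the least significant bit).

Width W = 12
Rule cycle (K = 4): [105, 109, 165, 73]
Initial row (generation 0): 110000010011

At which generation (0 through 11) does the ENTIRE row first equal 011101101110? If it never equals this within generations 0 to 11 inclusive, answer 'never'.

Answer: never

Derivation:
Gen 0: 110000010011
Gen 1 (rule 105): 110111000011
Gen 2 (rule 109): 111101011011
Gen 3 (rule 165): 011011100100
Gen 4 (rule 73): 011010100001
Gen 5 (rule 105): 011101001100
Gen 6 (rule 109): 010111001101
Gen 7 (rule 165): 011010000011
Gen 8 (rule 73): 011000111011
Gen 9 (rule 105): 011010101111
Gen 10 (rule 109): 011111111001
Gen 11 (rule 165): 001111110001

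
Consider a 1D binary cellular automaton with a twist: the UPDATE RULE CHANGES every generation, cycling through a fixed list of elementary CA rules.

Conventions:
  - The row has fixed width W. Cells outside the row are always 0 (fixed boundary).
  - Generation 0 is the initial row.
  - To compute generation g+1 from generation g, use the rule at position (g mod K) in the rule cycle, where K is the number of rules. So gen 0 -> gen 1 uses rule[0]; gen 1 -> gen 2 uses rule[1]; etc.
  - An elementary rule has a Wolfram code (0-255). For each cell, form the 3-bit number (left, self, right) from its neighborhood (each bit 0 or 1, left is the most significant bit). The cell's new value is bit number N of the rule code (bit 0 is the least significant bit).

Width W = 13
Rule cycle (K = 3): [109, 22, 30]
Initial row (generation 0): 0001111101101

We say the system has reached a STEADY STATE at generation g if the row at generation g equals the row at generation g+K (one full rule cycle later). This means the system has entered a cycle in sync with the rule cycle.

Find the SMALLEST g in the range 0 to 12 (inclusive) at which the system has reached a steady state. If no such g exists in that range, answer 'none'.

Gen 0: 0001111101101
Gen 1 (rule 109): 1101000111111
Gen 2 (rule 22): 0001101000000
Gen 3 (rule 30): 0011001100000
Gen 4 (rule 109): 1011001101111
Gen 5 (rule 22): 1000110000000
Gen 6 (rule 30): 1101101000000
Gen 7 (rule 109): 1111111011111
Gen 8 (rule 22): 0000000000000
Gen 9 (rule 30): 0000000000000
Gen 10 (rule 109): 1111111111111
Gen 11 (rule 22): 0000000000000
Gen 12 (rule 30): 0000000000000
Gen 13 (rule 109): 1111111111111
Gen 14 (rule 22): 0000000000000
Gen 15 (rule 30): 0000000000000

Answer: 8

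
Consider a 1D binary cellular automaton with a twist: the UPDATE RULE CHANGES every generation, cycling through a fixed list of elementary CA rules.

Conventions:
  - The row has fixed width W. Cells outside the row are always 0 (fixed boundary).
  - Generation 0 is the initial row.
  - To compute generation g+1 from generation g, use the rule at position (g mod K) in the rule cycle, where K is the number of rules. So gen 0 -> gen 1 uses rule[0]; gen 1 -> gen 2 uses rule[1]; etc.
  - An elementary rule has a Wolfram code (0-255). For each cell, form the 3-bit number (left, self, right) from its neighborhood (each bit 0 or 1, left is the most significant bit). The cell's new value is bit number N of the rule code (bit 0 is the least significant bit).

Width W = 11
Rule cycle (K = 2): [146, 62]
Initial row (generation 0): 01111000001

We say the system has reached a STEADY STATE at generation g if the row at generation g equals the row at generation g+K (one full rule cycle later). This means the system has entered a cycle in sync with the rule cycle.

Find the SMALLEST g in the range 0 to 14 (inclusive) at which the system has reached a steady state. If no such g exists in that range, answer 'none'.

Answer: 2

Derivation:
Gen 0: 01111000001
Gen 1 (rule 146): 10110100010
Gen 2 (rule 62): 11101110111
Gen 3 (rule 146): 01000100010
Gen 4 (rule 62): 11101110111
Gen 5 (rule 146): 01000100010
Gen 6 (rule 62): 11101110111
Gen 7 (rule 146): 01000100010
Gen 8 (rule 62): 11101110111
Gen 9 (rule 146): 01000100010
Gen 10 (rule 62): 11101110111
Gen 11 (rule 146): 01000100010
Gen 12 (rule 62): 11101110111
Gen 13 (rule 146): 01000100010
Gen 14 (rule 62): 11101110111
Gen 15 (rule 146): 01000100010
Gen 16 (rule 62): 11101110111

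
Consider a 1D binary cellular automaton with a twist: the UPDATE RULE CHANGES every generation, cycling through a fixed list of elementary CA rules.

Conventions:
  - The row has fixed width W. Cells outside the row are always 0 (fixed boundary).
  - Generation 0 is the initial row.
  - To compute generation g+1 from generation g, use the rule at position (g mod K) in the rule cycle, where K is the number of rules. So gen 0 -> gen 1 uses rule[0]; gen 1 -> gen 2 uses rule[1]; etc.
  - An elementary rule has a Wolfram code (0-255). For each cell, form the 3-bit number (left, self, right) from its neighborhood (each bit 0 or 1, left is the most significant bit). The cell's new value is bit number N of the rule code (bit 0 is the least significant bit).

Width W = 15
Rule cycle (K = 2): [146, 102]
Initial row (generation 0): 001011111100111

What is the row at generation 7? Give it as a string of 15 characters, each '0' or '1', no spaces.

Gen 0: 001011111100111
Gen 1 (rule 146): 010001111011010
Gen 2 (rule 102): 110010001101110
Gen 3 (rule 146): 001101010000101
Gen 4 (rule 102): 010111110001111
Gen 5 (rule 146): 100011101010110
Gen 6 (rule 102): 100100111111010
Gen 7 (rule 146): 011011011110001

Answer: 011011011110001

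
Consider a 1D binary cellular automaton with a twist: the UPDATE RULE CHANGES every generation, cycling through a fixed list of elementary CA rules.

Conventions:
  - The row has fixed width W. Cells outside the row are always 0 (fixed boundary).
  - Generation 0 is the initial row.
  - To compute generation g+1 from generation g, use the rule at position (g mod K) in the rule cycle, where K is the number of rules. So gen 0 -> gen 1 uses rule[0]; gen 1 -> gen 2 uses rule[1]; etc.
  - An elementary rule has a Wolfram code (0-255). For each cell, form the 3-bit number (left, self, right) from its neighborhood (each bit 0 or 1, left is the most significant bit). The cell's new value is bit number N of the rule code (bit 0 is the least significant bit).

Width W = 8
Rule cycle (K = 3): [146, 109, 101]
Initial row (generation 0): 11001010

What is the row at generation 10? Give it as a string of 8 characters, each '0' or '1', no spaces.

Answer: 00100110

Derivation:
Gen 0: 11001010
Gen 1 (rule 146): 00110001
Gen 2 (rule 109): 10110101
Gen 3 (rule 101): 11011111
Gen 4 (rule 146): 00001110
Gen 5 (rule 109): 11101010
Gen 6 (rule 101): 00111110
Gen 7 (rule 146): 01011101
Gen 8 (rule 109): 01110111
Gen 9 (rule 101): 00011001
Gen 10 (rule 146): 00100110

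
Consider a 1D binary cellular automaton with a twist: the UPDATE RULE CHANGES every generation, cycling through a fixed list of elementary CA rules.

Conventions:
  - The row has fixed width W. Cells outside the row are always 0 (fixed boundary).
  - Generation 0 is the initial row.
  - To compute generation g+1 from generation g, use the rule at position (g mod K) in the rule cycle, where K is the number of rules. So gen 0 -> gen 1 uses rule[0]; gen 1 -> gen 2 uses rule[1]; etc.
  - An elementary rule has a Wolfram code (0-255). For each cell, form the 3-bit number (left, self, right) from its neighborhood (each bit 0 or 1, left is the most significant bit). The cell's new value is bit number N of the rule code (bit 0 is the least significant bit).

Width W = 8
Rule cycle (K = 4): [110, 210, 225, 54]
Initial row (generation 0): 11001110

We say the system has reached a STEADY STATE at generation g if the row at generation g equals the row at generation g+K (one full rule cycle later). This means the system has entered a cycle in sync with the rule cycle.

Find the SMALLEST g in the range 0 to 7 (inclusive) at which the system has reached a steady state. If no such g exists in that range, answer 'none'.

Gen 0: 11001110
Gen 1 (rule 110): 11011010
Gen 2 (rule 210): 01001001
Gen 3 (rule 225): 00000000
Gen 4 (rule 54): 00000000
Gen 5 (rule 110): 00000000
Gen 6 (rule 210): 00000000
Gen 7 (rule 225): 11111111
Gen 8 (rule 54): 00000000
Gen 9 (rule 110): 00000000
Gen 10 (rule 210): 00000000
Gen 11 (rule 225): 11111111

Answer: 4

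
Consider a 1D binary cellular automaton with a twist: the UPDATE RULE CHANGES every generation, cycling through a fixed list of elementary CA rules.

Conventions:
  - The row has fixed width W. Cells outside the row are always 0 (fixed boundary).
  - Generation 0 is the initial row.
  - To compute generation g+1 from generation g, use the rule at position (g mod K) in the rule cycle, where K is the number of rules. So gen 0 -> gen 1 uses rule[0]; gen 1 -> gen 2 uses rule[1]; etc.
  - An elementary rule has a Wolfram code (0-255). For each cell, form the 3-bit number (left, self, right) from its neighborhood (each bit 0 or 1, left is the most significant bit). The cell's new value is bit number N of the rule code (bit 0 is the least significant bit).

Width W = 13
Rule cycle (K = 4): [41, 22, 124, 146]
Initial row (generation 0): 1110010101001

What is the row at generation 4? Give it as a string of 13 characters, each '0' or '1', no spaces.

Answer: 0101101111010

Derivation:
Gen 0: 1110010101001
Gen 1 (rule 41): 1000001010000
Gen 2 (rule 22): 1100011011000
Gen 3 (rule 124): 1110011111100
Gen 4 (rule 146): 0101101111010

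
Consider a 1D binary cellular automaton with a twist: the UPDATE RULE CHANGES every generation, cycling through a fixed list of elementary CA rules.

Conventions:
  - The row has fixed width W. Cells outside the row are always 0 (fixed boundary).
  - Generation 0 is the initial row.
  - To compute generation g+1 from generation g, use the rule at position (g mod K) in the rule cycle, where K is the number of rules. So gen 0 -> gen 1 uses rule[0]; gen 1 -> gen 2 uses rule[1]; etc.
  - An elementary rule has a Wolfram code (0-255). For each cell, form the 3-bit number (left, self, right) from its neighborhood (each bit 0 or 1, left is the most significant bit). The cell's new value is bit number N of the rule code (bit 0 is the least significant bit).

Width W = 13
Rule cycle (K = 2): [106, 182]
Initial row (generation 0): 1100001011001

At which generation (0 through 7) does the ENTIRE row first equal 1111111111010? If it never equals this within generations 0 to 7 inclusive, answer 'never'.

Gen 0: 1100001011001
Gen 1 (rule 106): 1100010111010
Gen 2 (rule 182): 0010111010111
Gen 3 (rule 106): 0101101101101
Gen 4 (rule 182): 1110010010011
Gen 5 (rule 106): 1010100100111
Gen 6 (rule 182): 1111111111010
Gen 7 (rule 106): 1000000001100

Answer: 6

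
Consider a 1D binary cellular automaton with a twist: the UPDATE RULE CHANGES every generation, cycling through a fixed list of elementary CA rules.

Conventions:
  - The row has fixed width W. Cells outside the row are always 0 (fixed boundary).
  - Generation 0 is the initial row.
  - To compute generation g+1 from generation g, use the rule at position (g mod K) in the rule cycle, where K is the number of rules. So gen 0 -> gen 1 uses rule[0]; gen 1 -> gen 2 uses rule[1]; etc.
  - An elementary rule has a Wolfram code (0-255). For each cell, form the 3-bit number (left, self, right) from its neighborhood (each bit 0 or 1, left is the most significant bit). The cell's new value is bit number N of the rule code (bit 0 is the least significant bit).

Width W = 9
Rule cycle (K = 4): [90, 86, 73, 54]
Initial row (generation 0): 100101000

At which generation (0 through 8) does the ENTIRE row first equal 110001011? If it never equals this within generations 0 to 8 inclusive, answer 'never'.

Answer: never

Derivation:
Gen 0: 100101000
Gen 1 (rule 90): 011000100
Gen 2 (rule 86): 101101110
Gen 3 (rule 73): 001101010
Gen 4 (rule 54): 010011111
Gen 5 (rule 90): 101110001
Gen 6 (rule 86): 100011011
Gen 7 (rule 73): 001011011
Gen 8 (rule 54): 011100100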